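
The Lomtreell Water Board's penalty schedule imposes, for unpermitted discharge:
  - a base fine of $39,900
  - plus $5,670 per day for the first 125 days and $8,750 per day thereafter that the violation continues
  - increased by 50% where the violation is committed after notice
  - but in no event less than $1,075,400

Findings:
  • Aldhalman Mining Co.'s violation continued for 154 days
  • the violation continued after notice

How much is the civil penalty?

$1,503,600

First 125 days: 125 × $5,670 = $708,750
Remaining days: (154 − 125) × $8,750 = $253,750
Per-day component: $708,750 + $253,750 = $962,500
Base plus per-day: $39,900 + $962,500 = $1,002,400
Enhancement: 50% of $1,002,400 = $501,200
Enhanced fine: $1,002,400 + $501,200 = $1,503,600
Minimum $1,075,400: $1,503,600 meets the minimum, no increase.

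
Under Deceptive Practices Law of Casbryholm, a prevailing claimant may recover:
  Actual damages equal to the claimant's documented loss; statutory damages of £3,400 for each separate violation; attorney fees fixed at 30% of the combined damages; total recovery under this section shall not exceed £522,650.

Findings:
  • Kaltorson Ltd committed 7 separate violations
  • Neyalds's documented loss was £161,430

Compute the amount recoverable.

Statutory damages: 7 × £3,400 = £23,800
Combined damages: £161,430 + £23,800 = £185,230
Attorney fees: 30% of £185,230 = £55,569
Total before cap: £185,230 + £55,569 = £240,799
Cap at £522,650: £240,799 is within the cap, no reduction.

£240,799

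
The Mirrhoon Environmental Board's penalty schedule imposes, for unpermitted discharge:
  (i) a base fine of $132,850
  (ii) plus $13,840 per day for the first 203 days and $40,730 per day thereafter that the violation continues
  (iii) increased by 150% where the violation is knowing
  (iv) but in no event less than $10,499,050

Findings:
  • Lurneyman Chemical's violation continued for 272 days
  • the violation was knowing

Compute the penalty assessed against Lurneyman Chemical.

$14,381,850

First 203 days: 203 × $13,840 = $2,809,520
Remaining days: (272 − 203) × $40,730 = $2,810,370
Per-day component: $2,809,520 + $2,810,370 = $5,619,890
Base plus per-day: $132,850 + $5,619,890 = $5,752,740
Enhancement: 150% of $5,752,740 = $8,629,110
Enhanced fine: $5,752,740 + $8,629,110 = $14,381,850
Minimum $10,499,050: $14,381,850 meets the minimum, no increase.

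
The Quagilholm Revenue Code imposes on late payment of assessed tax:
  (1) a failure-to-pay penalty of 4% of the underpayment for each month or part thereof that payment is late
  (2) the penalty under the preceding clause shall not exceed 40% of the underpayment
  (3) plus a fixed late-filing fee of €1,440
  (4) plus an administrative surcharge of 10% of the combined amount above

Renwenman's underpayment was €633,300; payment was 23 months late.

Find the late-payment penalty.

€280,236

Accrued rate: 4% × 23 = 92%, capped at 40% → 40%
Failure-to-pay penalty: 40% of €633,300 = €253,320
Penalty before surcharge: €253,320 + €1,440 = €254,760
Administrative surcharge: 10% of €254,760 = €25,476
Total penalty: €254,760 + €25,476 = €280,236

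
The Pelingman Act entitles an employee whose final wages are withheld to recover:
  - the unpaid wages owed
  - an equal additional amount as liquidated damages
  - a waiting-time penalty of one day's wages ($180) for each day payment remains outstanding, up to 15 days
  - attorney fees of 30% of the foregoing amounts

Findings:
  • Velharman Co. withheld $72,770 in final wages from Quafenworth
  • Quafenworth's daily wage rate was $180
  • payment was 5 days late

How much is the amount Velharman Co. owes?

Liquidated damages (equal amount): $72,770
Penalty days: min(5, 15) = 5
Waiting-time penalty: 5 × $180 = $900
Subtotal: $72,770 + $72,770 + $900 = $146,440
Attorney fees: 30% of $146,440 = $43,932
Total award: $146,440 + $43,932 = $190,372

Total award: $190,372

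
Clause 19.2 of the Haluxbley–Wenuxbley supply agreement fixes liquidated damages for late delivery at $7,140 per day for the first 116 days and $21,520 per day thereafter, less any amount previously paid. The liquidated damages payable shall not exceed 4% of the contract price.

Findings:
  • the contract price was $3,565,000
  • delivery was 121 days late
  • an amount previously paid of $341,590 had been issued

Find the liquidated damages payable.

First 116 days: 116 × $7,140 = $828,240
Remaining days: (121 − 116) × $21,520 = $107,600
Accrued per-day damages: $828,240 + $107,600 = $935,840
Less amount previously paid: $935,840 − $341,590 = $594,250
Cap: 4% of $3,565,000 = $142,600
Cap at $142,600: $594,250 exceeds the cap → $142,600

$142,600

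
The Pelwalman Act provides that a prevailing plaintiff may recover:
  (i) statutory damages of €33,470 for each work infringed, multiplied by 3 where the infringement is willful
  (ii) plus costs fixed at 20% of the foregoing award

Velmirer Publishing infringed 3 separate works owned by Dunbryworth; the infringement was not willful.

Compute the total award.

€120,492

Statutory damages: 3 × €33,470 = €100,410
Infringement not willful: no ×3 enhancement.
Costs: 20% of €100,410 = €20,082
Award plus costs: €100,410 + €20,082 = €120,492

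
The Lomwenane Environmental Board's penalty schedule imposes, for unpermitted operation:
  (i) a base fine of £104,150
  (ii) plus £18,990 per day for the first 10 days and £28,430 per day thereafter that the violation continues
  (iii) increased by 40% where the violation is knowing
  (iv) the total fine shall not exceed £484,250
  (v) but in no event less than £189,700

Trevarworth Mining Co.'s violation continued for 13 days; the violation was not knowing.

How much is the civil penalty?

Civil penalty: £379,340

First 10 days: 10 × £18,990 = £189,900
Remaining days: (13 − 10) × £28,430 = £85,290
Per-day component: £189,900 + £85,290 = £275,190
Base plus per-day: £104,150 + £275,190 = £379,340
The violation was not knowing: no 40% increase.
Cap at £484,250: £379,340 is within the cap, no reduction.
Minimum £189,700: £379,340 meets the minimum, no increase.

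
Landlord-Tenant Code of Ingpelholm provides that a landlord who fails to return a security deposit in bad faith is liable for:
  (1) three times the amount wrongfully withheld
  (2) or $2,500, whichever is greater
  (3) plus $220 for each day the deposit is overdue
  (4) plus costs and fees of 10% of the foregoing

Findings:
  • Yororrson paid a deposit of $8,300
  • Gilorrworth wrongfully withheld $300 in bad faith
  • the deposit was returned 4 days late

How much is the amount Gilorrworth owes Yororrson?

$3,718

Trebled: 3 × $300 = $900
Minimum $2,500: $900 is below the minimum → $2,500
Late-return penalty: 4 × $220 = $880
Damages plus late penalty: $2,500 + $880 = $3,380
Costs and fees: 10% of $3,380 = $338
Total recovery: $3,380 + $338 = $3,718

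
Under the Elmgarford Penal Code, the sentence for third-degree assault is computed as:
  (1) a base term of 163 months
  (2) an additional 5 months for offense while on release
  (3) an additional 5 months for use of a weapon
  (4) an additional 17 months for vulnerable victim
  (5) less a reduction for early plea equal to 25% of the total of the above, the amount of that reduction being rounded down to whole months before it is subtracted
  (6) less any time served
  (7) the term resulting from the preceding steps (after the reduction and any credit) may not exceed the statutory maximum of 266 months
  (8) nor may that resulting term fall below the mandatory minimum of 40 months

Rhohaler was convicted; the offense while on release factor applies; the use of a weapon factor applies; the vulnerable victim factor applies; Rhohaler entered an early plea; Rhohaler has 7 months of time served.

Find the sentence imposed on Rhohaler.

136 months

Offense while on release enhancement: +5 months
Use of a weapon enhancement: +5 months
Vulnerable victim enhancement: +17 months
Adjusted term: 163 months + 5 months + 5 months + 17 months = 190 months
Early plea reduction: 25% of 190 months = 47 months (rounded down)
After reduction: 190 − 47 = 143 months
Less time served: 143 months − 7 months = 136 months
Cap at 266 months: 136 months is within the cap, no reduction.
Minimum 40 months: 136 months meets the minimum, no increase.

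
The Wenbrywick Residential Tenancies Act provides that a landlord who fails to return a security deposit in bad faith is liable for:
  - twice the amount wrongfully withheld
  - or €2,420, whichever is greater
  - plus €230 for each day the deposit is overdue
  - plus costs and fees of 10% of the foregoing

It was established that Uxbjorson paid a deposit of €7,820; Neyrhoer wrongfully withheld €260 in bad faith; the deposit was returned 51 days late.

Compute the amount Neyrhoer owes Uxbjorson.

€15,565

Doubled: 2 × €260 = €520
Minimum €2,420: €520 is below the minimum → €2,420
Late-return penalty: 51 × €230 = €11,730
Damages plus late penalty: €2,420 + €11,730 = €14,150
Costs and fees: 10% of €14,150 = €1,415
Total recovery: €14,150 + €1,415 = €15,565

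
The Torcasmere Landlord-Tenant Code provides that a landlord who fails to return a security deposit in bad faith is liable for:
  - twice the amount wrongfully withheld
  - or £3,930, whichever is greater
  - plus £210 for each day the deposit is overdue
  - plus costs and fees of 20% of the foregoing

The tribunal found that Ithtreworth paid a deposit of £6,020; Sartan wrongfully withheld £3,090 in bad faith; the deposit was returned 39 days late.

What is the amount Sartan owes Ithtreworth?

£17,244

Doubled: 2 × £3,090 = £6,180
Minimum £3,930: £6,180 meets the minimum, no increase.
Late-return penalty: 39 × £210 = £8,190
Damages plus late penalty: £6,180 + £8,190 = £14,370
Costs and fees: 20% of £14,370 = £2,874
Total recovery: £14,370 + £2,874 = £17,244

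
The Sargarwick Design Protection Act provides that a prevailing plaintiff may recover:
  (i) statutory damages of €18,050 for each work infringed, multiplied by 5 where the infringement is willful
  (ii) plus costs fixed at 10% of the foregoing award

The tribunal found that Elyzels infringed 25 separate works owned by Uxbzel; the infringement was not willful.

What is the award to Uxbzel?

Award: €496,375

Statutory damages: 25 × €18,050 = €451,250
Infringement not willful: no ×5 enhancement.
Costs: 10% of €451,250 = €45,125
Award plus costs: €451,250 + €45,125 = €496,375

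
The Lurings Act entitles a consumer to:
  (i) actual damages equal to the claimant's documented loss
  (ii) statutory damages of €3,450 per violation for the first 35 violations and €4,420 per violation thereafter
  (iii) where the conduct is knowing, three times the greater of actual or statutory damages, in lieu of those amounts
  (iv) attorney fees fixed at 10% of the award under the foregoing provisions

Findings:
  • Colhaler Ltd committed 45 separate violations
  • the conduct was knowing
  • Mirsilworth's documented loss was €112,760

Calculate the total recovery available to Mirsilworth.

First 35 violations: 35 × €3,450 = €120,750
Remaining violations: (45 − 35) × €4,420 = €44,200
Statutory damages: €120,750 + €44,200 = €164,950
Greater of actual damages (€112,760) or statutory damages (€164,950): €164,950
Trebled: 3 × €164,950 = €494,850
Attorney fees: 10% of €494,850 = €49,485
Total recovery: €494,850 + €49,485 = €544,335

€544,335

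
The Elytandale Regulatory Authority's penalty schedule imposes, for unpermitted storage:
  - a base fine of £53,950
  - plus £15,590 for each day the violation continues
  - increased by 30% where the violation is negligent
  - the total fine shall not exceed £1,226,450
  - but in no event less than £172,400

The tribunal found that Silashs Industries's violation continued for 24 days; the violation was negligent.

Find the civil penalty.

£556,543

Per-day component: 24 × £15,590 = £374,160
Base plus per-day: £53,950 + £374,160 = £428,110
Enhancement: 30% of £428,110 = £128,433
Enhanced fine: £428,110 + £128,433 = £556,543
Cap at £1,226,450: £556,543 is within the cap, no reduction.
Minimum £172,400: £556,543 meets the minimum, no increase.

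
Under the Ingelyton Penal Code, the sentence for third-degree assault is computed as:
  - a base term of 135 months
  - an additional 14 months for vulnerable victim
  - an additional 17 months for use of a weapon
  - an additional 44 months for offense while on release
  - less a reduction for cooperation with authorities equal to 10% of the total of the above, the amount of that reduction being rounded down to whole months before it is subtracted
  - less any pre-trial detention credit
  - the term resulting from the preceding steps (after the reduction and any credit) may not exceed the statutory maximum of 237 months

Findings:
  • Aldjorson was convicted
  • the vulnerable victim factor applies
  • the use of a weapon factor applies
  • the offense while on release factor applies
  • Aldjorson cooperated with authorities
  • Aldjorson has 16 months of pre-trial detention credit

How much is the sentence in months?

Vulnerable victim enhancement: +14 months
Use of a weapon enhancement: +17 months
Offense while on release enhancement: +44 months
Adjusted term: 135 months + 14 months + 17 months + 44 months = 210 months
Cooperation with authorities reduction: 10% of 210 months = 21 months (rounded down)
After reduction: 210 − 21 = 189 months
Less pre-trial detention credit: 189 months − 16 months = 173 months
Cap at 237 months: 173 months is within the cap, no reduction.

Sentence: 173 months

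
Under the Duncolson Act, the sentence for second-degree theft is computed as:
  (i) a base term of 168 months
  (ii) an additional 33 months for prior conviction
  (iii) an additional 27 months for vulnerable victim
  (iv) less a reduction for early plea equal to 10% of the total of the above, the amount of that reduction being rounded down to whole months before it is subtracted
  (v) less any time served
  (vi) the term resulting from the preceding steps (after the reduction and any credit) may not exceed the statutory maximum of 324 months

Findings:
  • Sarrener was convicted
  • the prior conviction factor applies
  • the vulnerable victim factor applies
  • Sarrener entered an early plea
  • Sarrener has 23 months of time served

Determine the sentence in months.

Prior conviction enhancement: +33 months
Vulnerable victim enhancement: +27 months
Adjusted term: 168 months + 33 months + 27 months = 228 months
Early plea reduction: 10% of 228 months = 22 months (rounded down)
After reduction: 228 − 22 = 206 months
Less time served: 206 months − 23 months = 183 months
Cap at 324 months: 183 months is within the cap, no reduction.

183 months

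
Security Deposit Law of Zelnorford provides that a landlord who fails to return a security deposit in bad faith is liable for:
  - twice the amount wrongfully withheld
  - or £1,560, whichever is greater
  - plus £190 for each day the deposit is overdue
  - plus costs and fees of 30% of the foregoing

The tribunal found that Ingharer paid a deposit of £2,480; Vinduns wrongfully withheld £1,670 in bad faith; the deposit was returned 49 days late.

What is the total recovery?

Doubled: 2 × £1,670 = £3,340
Minimum £1,560: £3,340 meets the minimum, no increase.
Late-return penalty: 49 × £190 = £9,310
Damages plus late penalty: £3,340 + £9,310 = £12,650
Costs and fees: 30% of £12,650 = £3,795
Total recovery: £12,650 + £3,795 = £16,445

£16,445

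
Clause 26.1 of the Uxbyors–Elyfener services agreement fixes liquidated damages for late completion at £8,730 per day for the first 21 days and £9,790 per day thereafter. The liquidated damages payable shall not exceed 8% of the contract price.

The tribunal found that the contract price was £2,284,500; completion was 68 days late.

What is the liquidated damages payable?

First 21 days: 21 × £8,730 = £183,330
Remaining days: (68 − 21) × £9,790 = £460,130
Accrued per-day damages: £183,330 + £460,130 = £643,460
Cap: 8% of £2,284,500 = £182,760
Cap at £182,760: £643,460 exceeds the cap → £182,760

£182,760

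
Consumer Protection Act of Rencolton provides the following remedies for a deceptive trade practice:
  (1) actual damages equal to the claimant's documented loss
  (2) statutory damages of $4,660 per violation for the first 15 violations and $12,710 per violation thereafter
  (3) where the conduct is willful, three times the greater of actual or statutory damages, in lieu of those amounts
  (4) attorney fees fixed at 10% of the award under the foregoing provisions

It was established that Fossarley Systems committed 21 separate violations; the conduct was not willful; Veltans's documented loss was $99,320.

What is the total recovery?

First 15 violations: 15 × $4,660 = $69,900
Remaining violations: (21 − 15) × $12,710 = $76,260
Statutory damages: $69,900 + $76,260 = $146,160
Conduct not willful: the in-lieu enhancement does not apply.
Actual plus statutory damages: $99,320 + $146,160 = $245,480
Attorney fees: 10% of $245,480 = $24,548
Total recovery: $245,480 + $24,548 = $270,028

Total recovery: $270,028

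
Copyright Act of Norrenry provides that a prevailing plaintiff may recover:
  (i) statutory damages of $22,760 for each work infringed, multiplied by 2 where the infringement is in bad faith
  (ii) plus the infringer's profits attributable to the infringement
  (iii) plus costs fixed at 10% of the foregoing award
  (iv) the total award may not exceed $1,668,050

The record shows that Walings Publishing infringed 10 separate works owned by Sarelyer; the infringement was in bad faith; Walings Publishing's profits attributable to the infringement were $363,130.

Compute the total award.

$900,163

Statutory damages: 10 × $22,760 = $227,600
Doubled: 2 × $227,600 = $455,200
Combined award: $455,200 + $363,130 = $818,330
Costs: 10% of $818,330 = $81,833
Award plus costs: $818,330 + $81,833 = $900,163
Cap at $1,668,050: $900,163 is within the cap, no reduction.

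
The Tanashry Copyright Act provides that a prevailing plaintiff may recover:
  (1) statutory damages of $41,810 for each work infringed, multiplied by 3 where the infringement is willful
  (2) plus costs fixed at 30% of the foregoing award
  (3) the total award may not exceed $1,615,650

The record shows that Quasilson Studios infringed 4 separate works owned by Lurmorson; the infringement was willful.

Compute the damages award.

$652,236

Statutory damages: 4 × $41,810 = $167,240
Trebled: 3 × $167,240 = $501,720
Costs: 30% of $501,720 = $150,516
Award plus costs: $501,720 + $150,516 = $652,236
Cap at $1,615,650: $652,236 is within the cap, no reduction.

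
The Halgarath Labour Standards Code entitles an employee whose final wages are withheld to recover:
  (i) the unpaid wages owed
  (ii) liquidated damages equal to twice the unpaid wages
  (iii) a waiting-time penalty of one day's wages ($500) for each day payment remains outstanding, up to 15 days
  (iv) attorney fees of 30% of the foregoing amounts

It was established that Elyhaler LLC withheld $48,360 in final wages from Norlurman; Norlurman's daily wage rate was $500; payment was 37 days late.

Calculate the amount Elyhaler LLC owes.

Doubled: 2 × $48,360 = $96,720
Penalty days: min(37, 15) = 15
Waiting-time penalty: 15 × $500 = $7,500
Subtotal: $48,360 + $96,720 + $7,500 = $152,580
Attorney fees: 30% of $152,580 = $45,774
Total award: $152,580 + $45,774 = $198,354

$198,354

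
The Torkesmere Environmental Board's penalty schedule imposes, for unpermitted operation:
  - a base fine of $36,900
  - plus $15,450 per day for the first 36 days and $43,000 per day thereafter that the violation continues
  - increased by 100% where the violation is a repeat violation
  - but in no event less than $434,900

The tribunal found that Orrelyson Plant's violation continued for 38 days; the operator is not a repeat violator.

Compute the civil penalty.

First 36 days: 36 × $15,450 = $556,200
Remaining days: (38 − 36) × $43,000 = $86,000
Per-day component: $556,200 + $86,000 = $642,200
Base plus per-day: $36,900 + $642,200 = $679,100
The operator is not a repeat violator: no 100% increase.
Minimum $434,900: $679,100 meets the minimum, no increase.

$679,100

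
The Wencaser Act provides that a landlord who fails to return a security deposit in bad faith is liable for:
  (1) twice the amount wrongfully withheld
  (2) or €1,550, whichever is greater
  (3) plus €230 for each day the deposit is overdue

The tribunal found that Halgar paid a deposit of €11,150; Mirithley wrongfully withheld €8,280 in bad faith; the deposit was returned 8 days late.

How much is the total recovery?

Doubled: 2 × €8,280 = €16,560
Minimum €1,550: €16,560 meets the minimum, no increase.
Late-return penalty: 8 × €230 = €1,840
Damages plus late penalty: €16,560 + €1,840 = €18,400

€18,400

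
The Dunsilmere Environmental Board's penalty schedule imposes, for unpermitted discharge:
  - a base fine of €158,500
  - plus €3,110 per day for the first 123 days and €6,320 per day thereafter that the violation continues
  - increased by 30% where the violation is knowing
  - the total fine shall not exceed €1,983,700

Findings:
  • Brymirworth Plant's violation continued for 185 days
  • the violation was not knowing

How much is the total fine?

First 123 days: 123 × €3,110 = €382,530
Remaining days: (185 − 123) × €6,320 = €391,840
Per-day component: €382,530 + €391,840 = €774,370
Base plus per-day: €158,500 + €774,370 = €932,870
The violation was not knowing: no 30% increase.
Cap at €1,983,700: €932,870 is within the cap, no reduction.

€932,870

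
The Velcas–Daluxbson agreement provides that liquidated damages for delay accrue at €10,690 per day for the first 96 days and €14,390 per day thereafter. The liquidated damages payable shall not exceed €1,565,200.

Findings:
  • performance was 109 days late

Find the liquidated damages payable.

First 96 days: 96 × €10,690 = €1,026,240
Remaining days: (109 − 96) × €14,390 = €187,070
Accrued per-day damages: €1,026,240 + €187,070 = €1,213,310
Cap at €1,565,200: €1,213,310 is within the cap, no reduction.

€1,213,310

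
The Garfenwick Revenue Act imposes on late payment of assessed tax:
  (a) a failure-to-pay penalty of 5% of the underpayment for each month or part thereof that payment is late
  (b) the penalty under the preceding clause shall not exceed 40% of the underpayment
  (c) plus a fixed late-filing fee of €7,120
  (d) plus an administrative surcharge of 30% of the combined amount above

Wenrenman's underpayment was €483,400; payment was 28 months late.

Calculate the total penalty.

Accrued rate: 5% × 28 = 140%, capped at 40% → 40%
Failure-to-pay penalty: 40% of €483,400 = €193,360
Penalty before surcharge: €193,360 + €7,120 = €200,480
Administrative surcharge: 30% of €200,480 = €60,144
Total penalty: €200,480 + €60,144 = €260,624

€260,624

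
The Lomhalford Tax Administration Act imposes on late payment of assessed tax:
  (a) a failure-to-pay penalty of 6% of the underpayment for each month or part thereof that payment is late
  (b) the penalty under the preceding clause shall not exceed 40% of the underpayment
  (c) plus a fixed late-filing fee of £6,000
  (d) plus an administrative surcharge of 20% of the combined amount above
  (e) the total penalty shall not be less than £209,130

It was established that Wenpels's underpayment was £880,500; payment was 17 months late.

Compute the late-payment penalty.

£429,840

Accrued rate: 6% × 17 = 102%, capped at 40% → 40%
Failure-to-pay penalty: 40% of £880,500 = £352,200
Penalty before surcharge: £352,200 + £6,000 = £358,200
Administrative surcharge: 20% of £358,200 = £71,640
Total penalty: £358,200 + £71,640 = £429,840
Minimum £209,130: £429,840 meets the minimum, no increase.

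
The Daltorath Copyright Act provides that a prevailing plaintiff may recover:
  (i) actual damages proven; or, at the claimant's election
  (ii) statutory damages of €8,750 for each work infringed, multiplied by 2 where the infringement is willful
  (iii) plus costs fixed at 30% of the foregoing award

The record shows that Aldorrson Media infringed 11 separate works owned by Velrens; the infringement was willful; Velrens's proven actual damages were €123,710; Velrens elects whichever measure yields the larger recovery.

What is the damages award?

Statutory damages: 11 × €8,750 = €96,250
Doubled: 2 × €96,250 = €192,500
Greater of actual damages (€123,710) or enhanced statutory damages (€192,500): €192,500
Costs: 30% of €192,500 = €57,750
Award plus costs: €192,500 + €57,750 = €250,250

€250,250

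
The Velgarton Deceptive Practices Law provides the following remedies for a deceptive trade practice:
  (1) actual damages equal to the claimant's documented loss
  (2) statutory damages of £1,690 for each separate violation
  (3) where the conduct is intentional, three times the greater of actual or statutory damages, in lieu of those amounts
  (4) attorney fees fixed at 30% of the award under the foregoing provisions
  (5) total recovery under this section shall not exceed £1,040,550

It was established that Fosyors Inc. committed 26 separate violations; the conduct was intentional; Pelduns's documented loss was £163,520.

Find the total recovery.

£637,728

Statutory damages: 26 × £1,690 = £43,940
Greater of actual damages (£163,520) or statutory damages (£43,940): £163,520
Trebled: 3 × £163,520 = £490,560
Attorney fees: 30% of £490,560 = £147,168
Total before cap: £490,560 + £147,168 = £637,728
Cap at £1,040,550: £637,728 is within the cap, no reduction.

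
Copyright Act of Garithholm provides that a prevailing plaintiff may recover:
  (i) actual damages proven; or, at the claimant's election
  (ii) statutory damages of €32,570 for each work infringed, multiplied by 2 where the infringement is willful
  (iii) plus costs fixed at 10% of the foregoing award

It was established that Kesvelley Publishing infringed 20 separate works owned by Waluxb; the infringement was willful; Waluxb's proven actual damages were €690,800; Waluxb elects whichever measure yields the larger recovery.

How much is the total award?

Statutory damages: 20 × €32,570 = €651,400
Doubled: 2 × €651,400 = €1,302,800
Greater of actual damages (€690,800) or enhanced statutory damages (€1,302,800): €1,302,800
Costs: 10% of €1,302,800 = €130,280
Award plus costs: €1,302,800 + €130,280 = €1,433,080

€1,433,080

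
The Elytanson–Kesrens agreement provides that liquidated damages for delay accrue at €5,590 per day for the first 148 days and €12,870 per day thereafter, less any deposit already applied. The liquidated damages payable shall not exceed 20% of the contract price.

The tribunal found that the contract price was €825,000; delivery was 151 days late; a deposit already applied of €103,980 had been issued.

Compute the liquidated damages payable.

First 148 days: 148 × €5,590 = €827,320
Remaining days: (151 − 148) × €12,870 = €38,610
Accrued per-day damages: €827,320 + €38,610 = €865,930
Less deposit already applied: €865,930 − €103,980 = €761,950
Cap: 20% of €825,000 = €165,000
Cap at €165,000: €761,950 exceeds the cap → €165,000

Liquidated damages: €165,000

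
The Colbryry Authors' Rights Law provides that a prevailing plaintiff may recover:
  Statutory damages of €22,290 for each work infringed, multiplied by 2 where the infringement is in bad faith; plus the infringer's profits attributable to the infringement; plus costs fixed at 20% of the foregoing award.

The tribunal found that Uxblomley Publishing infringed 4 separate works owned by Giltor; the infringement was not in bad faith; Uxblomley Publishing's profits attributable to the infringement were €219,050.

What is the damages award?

Statutory damages: 4 × €22,290 = €89,160
Infringement not in bad faith: no ×2 enhancement.
Combined award: €89,160 + €219,050 = €308,210
Costs: 20% of €308,210 = €61,642
Award plus costs: €308,210 + €61,642 = €369,852

€369,852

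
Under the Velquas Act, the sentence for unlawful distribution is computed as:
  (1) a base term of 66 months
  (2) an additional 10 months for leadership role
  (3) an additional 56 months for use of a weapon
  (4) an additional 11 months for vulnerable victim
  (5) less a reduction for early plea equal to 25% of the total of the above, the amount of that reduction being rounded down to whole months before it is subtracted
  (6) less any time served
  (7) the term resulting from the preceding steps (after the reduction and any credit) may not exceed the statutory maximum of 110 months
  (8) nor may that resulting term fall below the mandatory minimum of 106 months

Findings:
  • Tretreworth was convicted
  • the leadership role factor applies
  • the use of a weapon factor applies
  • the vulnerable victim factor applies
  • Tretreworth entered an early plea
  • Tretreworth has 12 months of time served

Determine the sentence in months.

106 months

Leadership role enhancement: +10 months
Use of a weapon enhancement: +56 months
Vulnerable victim enhancement: +11 months
Adjusted term: 66 months + 10 months + 56 months + 11 months = 143 months
Early plea reduction: 25% of 143 months = 35 months (rounded down)
After reduction: 143 − 35 = 108 months
Less time served: 108 months − 12 months = 96 months
Cap at 110 months: 96 months is within the cap, no reduction.
Minimum 106 months: 96 months is below the minimum → 106 months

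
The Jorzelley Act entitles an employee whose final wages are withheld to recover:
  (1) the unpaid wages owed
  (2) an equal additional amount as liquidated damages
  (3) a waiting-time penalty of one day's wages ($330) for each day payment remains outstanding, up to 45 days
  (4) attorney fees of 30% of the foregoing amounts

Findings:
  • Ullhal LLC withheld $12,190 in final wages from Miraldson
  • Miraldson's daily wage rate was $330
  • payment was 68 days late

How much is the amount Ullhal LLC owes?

Liquidated damages (equal amount): $12,190
Penalty days: min(68, 45) = 45
Waiting-time penalty: 45 × $330 = $14,850
Subtotal: $12,190 + $12,190 + $14,850 = $39,230
Attorney fees: 30% of $39,230 = $11,769
Total award: $39,230 + $11,769 = $50,999

$50,999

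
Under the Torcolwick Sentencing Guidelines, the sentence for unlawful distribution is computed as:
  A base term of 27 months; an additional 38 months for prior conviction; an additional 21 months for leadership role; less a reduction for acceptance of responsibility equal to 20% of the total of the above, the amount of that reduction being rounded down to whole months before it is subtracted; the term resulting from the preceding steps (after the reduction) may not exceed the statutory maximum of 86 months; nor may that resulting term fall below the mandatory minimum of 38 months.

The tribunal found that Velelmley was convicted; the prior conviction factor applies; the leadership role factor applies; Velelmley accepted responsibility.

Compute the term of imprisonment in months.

69 months

Prior conviction enhancement: +38 months
Leadership role enhancement: +21 months
Adjusted term: 27 months + 38 months + 21 months = 86 months
Acceptance of responsibility reduction: 20% of 86 months = 17 months (rounded down)
After reduction: 86 − 17 = 69 months
Cap at 86 months: 69 months is within the cap, no reduction.
Minimum 38 months: 69 months meets the minimum, no increase.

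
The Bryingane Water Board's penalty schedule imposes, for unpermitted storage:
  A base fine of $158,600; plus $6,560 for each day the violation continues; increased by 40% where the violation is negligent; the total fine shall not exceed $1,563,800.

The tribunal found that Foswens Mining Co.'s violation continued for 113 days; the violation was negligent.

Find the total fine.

$1,259,832

Per-day component: 113 × $6,560 = $741,280
Base plus per-day: $158,600 + $741,280 = $899,880
Enhancement: 40% of $899,880 = $359,952
Enhanced fine: $899,880 + $359,952 = $1,259,832
Cap at $1,563,800: $1,259,832 is within the cap, no reduction.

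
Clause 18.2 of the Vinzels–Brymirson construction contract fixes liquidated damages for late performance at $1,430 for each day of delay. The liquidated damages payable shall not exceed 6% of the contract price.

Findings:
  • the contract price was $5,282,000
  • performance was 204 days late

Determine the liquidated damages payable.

Per-day damages: 204 × $1,430 = $291,720
Cap: 6% of $5,282,000 = $316,920
Cap at $316,920: $291,720 is within the cap, no reduction.

$291,720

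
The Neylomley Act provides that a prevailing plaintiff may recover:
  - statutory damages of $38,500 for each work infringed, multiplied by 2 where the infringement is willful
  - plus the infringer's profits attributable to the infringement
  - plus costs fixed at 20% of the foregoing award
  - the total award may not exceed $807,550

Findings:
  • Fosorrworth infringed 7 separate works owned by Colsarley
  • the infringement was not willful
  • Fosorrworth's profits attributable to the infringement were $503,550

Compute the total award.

Statutory damages: 7 × $38,500 = $269,500
Infringement not willful: no ×2 enhancement.
Combined award: $269,500 + $503,550 = $773,050
Costs: 20% of $773,050 = $154,610
Award plus costs: $773,050 + $154,610 = $927,660
Cap at $807,550: $927,660 exceeds the cap → $807,550

$807,550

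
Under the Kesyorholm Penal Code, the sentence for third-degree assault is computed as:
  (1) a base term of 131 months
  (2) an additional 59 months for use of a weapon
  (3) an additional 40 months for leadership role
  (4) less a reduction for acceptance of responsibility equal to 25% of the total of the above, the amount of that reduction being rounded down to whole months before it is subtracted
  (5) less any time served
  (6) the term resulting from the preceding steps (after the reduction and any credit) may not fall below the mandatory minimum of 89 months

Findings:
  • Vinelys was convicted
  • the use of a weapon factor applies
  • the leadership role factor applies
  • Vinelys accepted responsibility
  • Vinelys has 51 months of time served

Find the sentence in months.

Sentence: 122 months

Use of a weapon enhancement: +59 months
Leadership role enhancement: +40 months
Adjusted term: 131 months + 59 months + 40 months = 230 months
Acceptance of responsibility reduction: 25% of 230 months = 57 months (rounded down)
After reduction: 230 − 57 = 173 months
Less time served: 173 months − 51 months = 122 months
Minimum 89 months: 122 months meets the minimum, no increase.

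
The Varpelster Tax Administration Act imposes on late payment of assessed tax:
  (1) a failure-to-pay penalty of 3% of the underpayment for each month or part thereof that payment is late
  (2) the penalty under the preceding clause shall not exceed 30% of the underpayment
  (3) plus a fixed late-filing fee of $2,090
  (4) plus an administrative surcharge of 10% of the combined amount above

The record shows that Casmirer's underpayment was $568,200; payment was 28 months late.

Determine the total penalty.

Accrued rate: 3% × 28 = 84%, capped at 30% → 30%
Failure-to-pay penalty: 30% of $568,200 = $170,460
Penalty before surcharge: $170,460 + $2,090 = $172,550
Administrative surcharge: 10% of $172,550 = $17,255
Total penalty: $172,550 + $17,255 = $189,805

$189,805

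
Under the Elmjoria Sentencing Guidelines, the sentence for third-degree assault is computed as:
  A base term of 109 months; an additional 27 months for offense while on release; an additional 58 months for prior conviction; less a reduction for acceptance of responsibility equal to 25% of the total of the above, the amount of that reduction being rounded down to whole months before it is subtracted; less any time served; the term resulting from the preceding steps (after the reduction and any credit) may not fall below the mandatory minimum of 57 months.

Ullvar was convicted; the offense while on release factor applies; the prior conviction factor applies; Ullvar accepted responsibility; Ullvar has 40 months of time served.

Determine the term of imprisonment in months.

Offense while on release enhancement: +27 months
Prior conviction enhancement: +58 months
Adjusted term: 109 months + 27 months + 58 months = 194 months
Acceptance of responsibility reduction: 25% of 194 months = 48 months (rounded down)
After reduction: 194 − 48 = 146 months
Less time served: 146 months − 40 months = 106 months
Minimum 57 months: 106 months meets the minimum, no increase.

Sentence: 106 months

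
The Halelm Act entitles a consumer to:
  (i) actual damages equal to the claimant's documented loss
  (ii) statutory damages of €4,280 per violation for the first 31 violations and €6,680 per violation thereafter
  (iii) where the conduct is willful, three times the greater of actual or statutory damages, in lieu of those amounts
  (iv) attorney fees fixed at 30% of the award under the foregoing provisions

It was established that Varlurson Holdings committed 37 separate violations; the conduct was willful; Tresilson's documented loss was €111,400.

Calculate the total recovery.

€673,764

First 31 violations: 31 × €4,280 = €132,680
Remaining violations: (37 − 31) × €6,680 = €40,080
Statutory damages: €132,680 + €40,080 = €172,760
Greater of actual damages (€111,400) or statutory damages (€172,760): €172,760
Trebled: 3 × €172,760 = €518,280
Attorney fees: 30% of €518,280 = €155,484
Total recovery: €518,280 + €155,484 = €673,764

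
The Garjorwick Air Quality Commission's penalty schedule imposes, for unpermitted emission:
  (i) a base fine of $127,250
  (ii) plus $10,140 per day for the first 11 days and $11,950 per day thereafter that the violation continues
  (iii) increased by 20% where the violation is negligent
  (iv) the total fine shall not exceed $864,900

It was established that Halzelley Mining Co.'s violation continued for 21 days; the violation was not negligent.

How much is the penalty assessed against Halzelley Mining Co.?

First 11 days: 11 × $10,140 = $111,540
Remaining days: (21 − 11) × $11,950 = $119,500
Per-day component: $111,540 + $119,500 = $231,040
Base plus per-day: $127,250 + $231,040 = $358,290
The violation was not negligent: no 20% increase.
Cap at $864,900: $358,290 is within the cap, no reduction.

$358,290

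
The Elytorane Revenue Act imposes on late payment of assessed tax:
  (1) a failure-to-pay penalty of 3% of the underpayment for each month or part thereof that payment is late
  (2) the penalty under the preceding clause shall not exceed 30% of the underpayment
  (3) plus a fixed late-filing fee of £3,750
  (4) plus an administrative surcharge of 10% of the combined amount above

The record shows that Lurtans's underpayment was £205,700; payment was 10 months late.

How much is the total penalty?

Accrued rate: 3% × 10 = 30%, capped at 30% → 30%
Failure-to-pay penalty: 30% of £205,700 = £61,710
Penalty before surcharge: £61,710 + £3,750 = £65,460
Administrative surcharge: 10% of £65,460 = £6,546
Total penalty: £65,460 + £6,546 = £72,006

£72,006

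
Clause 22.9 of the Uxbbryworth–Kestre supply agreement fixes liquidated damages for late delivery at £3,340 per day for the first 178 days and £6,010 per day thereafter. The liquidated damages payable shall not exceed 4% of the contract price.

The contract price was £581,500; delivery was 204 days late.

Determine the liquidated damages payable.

£23,260

First 178 days: 178 × £3,340 = £594,520
Remaining days: (204 − 178) × £6,010 = £156,260
Accrued per-day damages: £594,520 + £156,260 = £750,780
Cap: 4% of £581,500 = £23,260
Cap at £23,260: £750,780 exceeds the cap → £23,260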